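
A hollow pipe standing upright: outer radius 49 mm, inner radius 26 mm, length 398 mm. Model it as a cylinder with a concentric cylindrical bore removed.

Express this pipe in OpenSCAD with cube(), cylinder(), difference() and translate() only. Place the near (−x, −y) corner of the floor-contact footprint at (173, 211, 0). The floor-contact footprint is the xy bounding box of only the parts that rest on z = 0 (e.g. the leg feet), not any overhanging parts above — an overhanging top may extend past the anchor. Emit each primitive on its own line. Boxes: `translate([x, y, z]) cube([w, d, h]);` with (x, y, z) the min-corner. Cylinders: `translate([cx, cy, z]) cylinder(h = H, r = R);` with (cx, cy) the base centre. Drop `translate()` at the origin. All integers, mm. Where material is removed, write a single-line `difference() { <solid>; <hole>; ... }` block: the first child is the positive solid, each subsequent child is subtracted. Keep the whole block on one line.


difference() { translate([222, 260, 0]) cylinder(h = 398, r = 49); translate([222, 260, 0]) cylinder(h = 398, r = 26); }


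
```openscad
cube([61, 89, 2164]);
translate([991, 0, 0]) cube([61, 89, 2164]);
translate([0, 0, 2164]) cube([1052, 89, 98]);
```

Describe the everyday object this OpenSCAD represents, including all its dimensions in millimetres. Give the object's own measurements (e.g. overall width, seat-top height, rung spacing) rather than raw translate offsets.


A door frame. The clear opening is 930 mm wide and 2164 mm high. Two 61 mm wide jambs, 89 mm deep, stand either side of the opening from the floor to the top of the opening. A 98 mm thick head sits across the top of both jambs, spanning the full outside width of the frame.


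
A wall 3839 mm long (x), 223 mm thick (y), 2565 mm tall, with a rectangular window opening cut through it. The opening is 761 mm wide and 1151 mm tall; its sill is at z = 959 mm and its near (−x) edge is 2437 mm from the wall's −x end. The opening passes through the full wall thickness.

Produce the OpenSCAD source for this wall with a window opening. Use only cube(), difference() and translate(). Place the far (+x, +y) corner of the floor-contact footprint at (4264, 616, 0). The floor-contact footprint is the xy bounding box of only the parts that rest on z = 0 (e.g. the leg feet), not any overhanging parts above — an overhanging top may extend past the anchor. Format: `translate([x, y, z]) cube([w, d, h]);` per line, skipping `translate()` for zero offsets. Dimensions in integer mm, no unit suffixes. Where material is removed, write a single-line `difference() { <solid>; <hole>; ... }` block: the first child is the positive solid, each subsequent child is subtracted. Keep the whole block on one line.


difference() { translate([425, 393, 0]) cube([3839, 223, 2565]); translate([2862, 393, 959]) cube([761, 223, 1151]); }


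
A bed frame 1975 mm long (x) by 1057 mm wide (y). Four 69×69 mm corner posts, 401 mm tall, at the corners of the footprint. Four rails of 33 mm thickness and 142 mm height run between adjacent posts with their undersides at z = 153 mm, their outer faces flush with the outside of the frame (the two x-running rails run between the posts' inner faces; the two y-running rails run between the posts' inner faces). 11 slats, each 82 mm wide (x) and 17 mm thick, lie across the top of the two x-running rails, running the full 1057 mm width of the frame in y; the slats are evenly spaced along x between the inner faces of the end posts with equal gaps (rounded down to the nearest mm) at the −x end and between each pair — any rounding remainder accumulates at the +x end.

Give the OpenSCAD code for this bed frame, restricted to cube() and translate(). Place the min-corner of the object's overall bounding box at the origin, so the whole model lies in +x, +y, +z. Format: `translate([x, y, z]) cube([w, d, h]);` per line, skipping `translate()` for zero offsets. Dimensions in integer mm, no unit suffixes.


cube([69, 69, 401]);
translate([0, 988, 0]) cube([69, 69, 401]);
translate([1906, 0, 0]) cube([69, 69, 401]);
translate([1906, 988, 0]) cube([69, 69, 401]);
translate([69, 0, 153]) cube([1837, 33, 142]);
translate([69, 1024, 153]) cube([1837, 33, 142]);
translate([0, 69, 153]) cube([33, 919, 142]);
translate([1942, 69, 153]) cube([33, 919, 142]);
translate([146, 0, 295]) cube([82, 1057, 17]);
translate([305, 0, 295]) cube([82, 1057, 17]);
translate([464, 0, 295]) cube([82, 1057, 17]);
translate([623, 0, 295]) cube([82, 1057, 17]);
translate([782, 0, 295]) cube([82, 1057, 17]);
translate([941, 0, 295]) cube([82, 1057, 17]);
translate([1100, 0, 295]) cube([82, 1057, 17]);
translate([1259, 0, 295]) cube([82, 1057, 17]);
translate([1418, 0, 295]) cube([82, 1057, 17]);
translate([1577, 0, 295]) cube([82, 1057, 17]);
translate([1736, 0, 295]) cube([82, 1057, 17]);


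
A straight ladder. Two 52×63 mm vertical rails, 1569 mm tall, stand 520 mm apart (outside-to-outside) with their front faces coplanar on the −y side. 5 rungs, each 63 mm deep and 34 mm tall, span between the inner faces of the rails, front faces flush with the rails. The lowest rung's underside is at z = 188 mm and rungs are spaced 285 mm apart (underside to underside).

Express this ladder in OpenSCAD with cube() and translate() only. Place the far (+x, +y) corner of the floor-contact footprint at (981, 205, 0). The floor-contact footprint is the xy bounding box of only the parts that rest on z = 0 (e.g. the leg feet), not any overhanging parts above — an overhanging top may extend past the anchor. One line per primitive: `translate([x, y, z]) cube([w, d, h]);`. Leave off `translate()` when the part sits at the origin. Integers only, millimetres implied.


translate([461, 142, 0]) cube([52, 63, 1569]);
translate([929, 142, 0]) cube([52, 63, 1569]);
translate([513, 142, 188]) cube([416, 63, 34]);
translate([513, 142, 473]) cube([416, 63, 34]);
translate([513, 142, 758]) cube([416, 63, 34]);
translate([513, 142, 1043]) cube([416, 63, 34]);
translate([513, 142, 1328]) cube([416, 63, 34]);


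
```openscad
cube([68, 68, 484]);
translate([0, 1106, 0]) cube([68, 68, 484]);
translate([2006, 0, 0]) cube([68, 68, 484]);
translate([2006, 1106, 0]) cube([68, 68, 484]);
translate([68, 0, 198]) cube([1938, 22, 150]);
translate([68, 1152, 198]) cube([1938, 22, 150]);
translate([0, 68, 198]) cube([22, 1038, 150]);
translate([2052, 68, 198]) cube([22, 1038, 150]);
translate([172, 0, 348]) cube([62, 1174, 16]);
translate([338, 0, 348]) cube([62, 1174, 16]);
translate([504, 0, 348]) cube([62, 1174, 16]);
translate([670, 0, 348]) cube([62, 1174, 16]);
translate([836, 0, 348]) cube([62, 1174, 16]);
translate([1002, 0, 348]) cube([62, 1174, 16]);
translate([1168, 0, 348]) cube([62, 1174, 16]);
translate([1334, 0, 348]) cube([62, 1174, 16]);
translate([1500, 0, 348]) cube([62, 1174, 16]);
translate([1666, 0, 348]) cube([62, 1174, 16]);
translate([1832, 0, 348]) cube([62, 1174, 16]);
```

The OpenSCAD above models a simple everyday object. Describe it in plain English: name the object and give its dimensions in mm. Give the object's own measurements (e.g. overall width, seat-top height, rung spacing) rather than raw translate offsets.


A bed frame 2074 mm long (x) by 1174 mm wide (y). Four 68×68 mm corner posts, 484 mm tall, at the corners of the footprint. Four rails of 22 mm thickness and 150 mm height run between adjacent posts with their undersides at z = 198 mm, their outer faces flush with the outside of the frame (the two x-running rails run between the posts' inner faces; the two y-running rails run between the posts' inner faces). 11 slats, each 62 mm wide (x) and 16 mm thick, lie across the top of the two x-running rails, running the full 1174 mm width of the frame in y; along x they sit between the end posts with a 104 mm gap after the −x posts and between neighbouring slats, leaving 112 mm before the +x posts.


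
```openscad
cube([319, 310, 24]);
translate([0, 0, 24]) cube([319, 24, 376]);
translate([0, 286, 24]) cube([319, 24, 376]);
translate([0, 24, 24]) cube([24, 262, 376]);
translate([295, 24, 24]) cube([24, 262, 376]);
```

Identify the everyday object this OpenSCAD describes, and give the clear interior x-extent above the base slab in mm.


An open box. The internal width is 271 mm.

A 319×310 base slab with four walls standing on it — an open box. The base is 319 mm wide and the walls are 24 mm thick, so the internal width is 319 − 2 × 24 = 271 mm.


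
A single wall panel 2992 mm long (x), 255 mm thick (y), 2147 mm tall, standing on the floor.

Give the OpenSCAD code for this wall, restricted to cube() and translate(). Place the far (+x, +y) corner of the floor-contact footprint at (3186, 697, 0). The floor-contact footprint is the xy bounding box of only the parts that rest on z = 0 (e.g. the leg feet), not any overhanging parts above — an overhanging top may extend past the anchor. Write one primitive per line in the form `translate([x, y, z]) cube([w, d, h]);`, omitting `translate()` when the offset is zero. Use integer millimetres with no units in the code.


translate([194, 442, 0]) cube([2992, 255, 2147]);


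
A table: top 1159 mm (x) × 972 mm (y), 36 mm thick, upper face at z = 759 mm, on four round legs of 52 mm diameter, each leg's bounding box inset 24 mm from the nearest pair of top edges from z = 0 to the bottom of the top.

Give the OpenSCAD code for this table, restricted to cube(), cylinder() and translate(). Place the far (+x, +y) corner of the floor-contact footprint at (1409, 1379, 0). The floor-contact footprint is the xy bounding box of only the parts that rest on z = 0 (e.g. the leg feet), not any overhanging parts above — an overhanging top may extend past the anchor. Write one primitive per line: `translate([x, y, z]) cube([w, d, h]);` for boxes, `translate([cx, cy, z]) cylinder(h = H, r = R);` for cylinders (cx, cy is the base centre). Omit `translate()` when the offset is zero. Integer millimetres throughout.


translate([274, 431, 723]) cube([1159, 972, 36]);
translate([324, 481, 0]) cylinder(h = 723, r = 26);
translate([1383, 481, 0]) cylinder(h = 723, r = 26);
translate([324, 1353, 0]) cylinder(h = 723, r = 26);
translate([1383, 1353, 0]) cylinder(h = 723, r = 26);


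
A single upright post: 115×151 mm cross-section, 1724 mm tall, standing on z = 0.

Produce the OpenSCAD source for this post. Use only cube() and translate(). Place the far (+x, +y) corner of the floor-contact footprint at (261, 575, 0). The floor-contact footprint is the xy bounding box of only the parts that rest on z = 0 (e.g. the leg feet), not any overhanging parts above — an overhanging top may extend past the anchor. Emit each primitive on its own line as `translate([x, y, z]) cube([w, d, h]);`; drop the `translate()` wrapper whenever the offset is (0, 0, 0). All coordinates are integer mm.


translate([146, 424, 0]) cube([115, 151, 1724]);


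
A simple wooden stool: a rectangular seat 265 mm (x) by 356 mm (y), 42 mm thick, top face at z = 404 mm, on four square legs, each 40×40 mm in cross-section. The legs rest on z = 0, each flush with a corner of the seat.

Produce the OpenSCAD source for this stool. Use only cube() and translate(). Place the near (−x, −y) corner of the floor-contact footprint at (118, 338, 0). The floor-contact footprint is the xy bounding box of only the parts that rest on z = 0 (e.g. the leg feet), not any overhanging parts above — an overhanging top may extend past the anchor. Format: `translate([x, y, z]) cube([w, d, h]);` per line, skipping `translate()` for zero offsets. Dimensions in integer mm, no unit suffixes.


translate([118, 338, 362]) cube([265, 356, 42]);
translate([118, 338, 0]) cube([40, 40, 362]);
translate([343, 338, 0]) cube([40, 40, 362]);
translate([118, 654, 0]) cube([40, 40, 362]);
translate([343, 654, 0]) cube([40, 40, 362]);


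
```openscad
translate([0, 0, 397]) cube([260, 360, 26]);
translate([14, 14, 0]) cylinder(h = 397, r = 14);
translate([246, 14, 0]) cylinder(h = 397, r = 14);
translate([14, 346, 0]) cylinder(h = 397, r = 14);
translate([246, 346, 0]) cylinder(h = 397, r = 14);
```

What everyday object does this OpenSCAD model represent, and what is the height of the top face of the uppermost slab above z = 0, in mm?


A stool. The seat height is 423 mm.

A 260×360×26 slab at z = 397 on four corner cylinders — a stool. The seat top is 397 + 26 = 423 mm.


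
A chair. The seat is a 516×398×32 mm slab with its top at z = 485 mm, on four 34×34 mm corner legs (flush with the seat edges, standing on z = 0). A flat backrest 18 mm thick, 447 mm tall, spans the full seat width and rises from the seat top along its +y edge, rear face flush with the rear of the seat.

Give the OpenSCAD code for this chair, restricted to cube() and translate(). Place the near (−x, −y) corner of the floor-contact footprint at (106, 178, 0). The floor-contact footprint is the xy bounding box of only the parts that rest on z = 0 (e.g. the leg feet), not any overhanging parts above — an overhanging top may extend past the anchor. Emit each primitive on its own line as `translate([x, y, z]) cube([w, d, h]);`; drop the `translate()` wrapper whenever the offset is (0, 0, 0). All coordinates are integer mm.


// leg_h = 485 - 32 = 453
translate([106, 178, 453]) cube([516, 398, 32]);
translate([106, 178, 0]) cube([34, 34, 453]);
translate([588, 178, 0]) cube([34, 34, 453]);
translate([106, 542, 0]) cube([34, 34, 453]);
translate([588, 542, 0]) cube([34, 34, 453]);
translate([106, 558, 485]) cube([516, 18, 447]);


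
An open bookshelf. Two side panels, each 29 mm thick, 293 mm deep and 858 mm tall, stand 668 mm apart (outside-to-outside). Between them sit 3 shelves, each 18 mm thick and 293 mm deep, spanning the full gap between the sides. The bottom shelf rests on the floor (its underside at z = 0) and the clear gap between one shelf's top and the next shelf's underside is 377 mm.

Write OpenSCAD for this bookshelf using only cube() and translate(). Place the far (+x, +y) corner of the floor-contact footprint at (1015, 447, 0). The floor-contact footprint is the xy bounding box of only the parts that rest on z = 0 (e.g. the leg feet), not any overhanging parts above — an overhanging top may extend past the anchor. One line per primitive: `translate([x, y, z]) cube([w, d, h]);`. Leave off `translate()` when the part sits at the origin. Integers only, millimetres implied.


translate([347, 154, 0]) cube([29, 293, 858]);
translate([986, 154, 0]) cube([29, 293, 858]);
translate([376, 154, 0]) cube([610, 293, 18]);
translate([376, 154, 395]) cube([610, 293, 18]);
translate([376, 154, 790]) cube([610, 293, 18]);


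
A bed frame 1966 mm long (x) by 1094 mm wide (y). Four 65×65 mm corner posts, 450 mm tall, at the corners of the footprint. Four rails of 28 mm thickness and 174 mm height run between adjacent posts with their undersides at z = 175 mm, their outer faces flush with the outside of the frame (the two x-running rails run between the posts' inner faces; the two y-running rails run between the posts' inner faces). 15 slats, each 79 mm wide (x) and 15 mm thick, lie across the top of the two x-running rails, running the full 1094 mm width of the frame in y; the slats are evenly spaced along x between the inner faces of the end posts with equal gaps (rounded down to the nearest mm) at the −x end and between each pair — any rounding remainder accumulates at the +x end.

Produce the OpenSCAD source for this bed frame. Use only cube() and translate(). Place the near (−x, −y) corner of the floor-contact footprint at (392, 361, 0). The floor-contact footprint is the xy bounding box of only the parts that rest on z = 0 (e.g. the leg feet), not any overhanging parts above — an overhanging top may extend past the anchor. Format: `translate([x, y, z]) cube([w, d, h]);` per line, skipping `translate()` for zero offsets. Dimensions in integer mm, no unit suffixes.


translate([392, 361, 0]) cube([65, 65, 450]);
translate([392, 1390, 0]) cube([65, 65, 450]);
translate([2293, 361, 0]) cube([65, 65, 450]);
translate([2293, 1390, 0]) cube([65, 65, 450]);
translate([457, 361, 175]) cube([1836, 28, 174]);
translate([457, 1427, 175]) cube([1836, 28, 174]);
translate([392, 426, 175]) cube([28, 964, 174]);
translate([2330, 426, 175]) cube([28, 964, 174]);
translate([497, 361, 349]) cube([79, 1094, 15]);
translate([616, 361, 349]) cube([79, 1094, 15]);
translate([735, 361, 349]) cube([79, 1094, 15]);
translate([854, 361, 349]) cube([79, 1094, 15]);
translate([973, 361, 349]) cube([79, 1094, 15]);
translate([1092, 361, 349]) cube([79, 1094, 15]);
translate([1211, 361, 349]) cube([79, 1094, 15]);
translate([1330, 361, 349]) cube([79, 1094, 15]);
translate([1449, 361, 349]) cube([79, 1094, 15]);
translate([1568, 361, 349]) cube([79, 1094, 15]);
translate([1687, 361, 349]) cube([79, 1094, 15]);
translate([1806, 361, 349]) cube([79, 1094, 15]);
translate([1925, 361, 349]) cube([79, 1094, 15]);
translate([2044, 361, 349]) cube([79, 1094, 15]);
translate([2163, 361, 349]) cube([79, 1094, 15]);


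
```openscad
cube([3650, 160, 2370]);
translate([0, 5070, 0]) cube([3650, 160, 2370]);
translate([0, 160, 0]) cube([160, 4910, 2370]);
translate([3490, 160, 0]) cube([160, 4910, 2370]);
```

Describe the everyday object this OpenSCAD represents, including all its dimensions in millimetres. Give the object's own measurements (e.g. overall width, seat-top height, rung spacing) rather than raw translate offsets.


The wall frame of a small rectangular building: four walls, each 2370 mm tall and 160 mm thick, enclosing a footprint 3650 mm (x) by 5230 mm (y) outside-to-outside, with no floor or roof. The front and back walls (the −y and +y sides) span the full width; the two side walls fit between them.


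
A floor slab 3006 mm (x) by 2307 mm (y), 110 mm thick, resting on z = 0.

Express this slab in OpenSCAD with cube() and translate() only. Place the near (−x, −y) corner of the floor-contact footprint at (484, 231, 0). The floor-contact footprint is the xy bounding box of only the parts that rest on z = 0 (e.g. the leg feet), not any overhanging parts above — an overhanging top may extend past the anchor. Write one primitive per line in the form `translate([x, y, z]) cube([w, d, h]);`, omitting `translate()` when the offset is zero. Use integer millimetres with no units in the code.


translate([484, 231, 0]) cube([3006, 2307, 110]);


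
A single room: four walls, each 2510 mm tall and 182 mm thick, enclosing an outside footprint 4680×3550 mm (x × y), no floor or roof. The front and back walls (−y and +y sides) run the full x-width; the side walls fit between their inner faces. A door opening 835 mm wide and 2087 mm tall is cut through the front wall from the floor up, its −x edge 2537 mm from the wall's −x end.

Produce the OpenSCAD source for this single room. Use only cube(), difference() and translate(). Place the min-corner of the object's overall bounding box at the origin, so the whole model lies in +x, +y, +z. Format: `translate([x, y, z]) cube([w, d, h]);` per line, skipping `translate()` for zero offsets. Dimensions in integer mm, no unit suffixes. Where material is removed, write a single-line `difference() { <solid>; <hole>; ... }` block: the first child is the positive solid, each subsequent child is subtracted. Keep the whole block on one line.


difference() { cube([4680, 182, 2510]); translate([2537, 0, 0]) cube([835, 182, 2087]); }
translate([0, 3368, 0]) cube([4680, 182, 2510]);
translate([0, 182, 0]) cube([182, 3186, 2510]);
translate([4498, 182, 0]) cube([182, 3186, 2510]);


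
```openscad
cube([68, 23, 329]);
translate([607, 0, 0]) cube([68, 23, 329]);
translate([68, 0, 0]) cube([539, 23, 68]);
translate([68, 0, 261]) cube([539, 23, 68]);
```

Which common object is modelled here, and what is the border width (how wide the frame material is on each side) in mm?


A picture frame. The border width is 68 mm.

Four thin pieces enclosing a rectangular opening — a picture frame. The two full-height stiles are 329 mm tall; the top rail sits at z = 261 and is 68 mm tall, so the border above the opening is 329 − 261 = 68 mm, matching the stile x-width.


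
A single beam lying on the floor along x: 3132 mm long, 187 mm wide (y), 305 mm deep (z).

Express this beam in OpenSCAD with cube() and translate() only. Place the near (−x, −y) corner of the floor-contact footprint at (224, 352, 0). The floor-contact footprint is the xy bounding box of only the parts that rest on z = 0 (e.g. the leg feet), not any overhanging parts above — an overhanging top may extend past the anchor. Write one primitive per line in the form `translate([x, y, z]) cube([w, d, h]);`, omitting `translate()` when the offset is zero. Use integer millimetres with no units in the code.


translate([224, 352, 0]) cube([3132, 187, 305]);


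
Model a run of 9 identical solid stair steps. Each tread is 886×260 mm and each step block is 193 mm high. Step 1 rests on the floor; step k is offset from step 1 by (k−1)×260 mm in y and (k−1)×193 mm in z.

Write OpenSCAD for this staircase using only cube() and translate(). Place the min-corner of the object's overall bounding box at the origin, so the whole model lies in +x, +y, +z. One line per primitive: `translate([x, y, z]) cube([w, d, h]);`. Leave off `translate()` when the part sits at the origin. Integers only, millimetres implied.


cube([886, 260, 193]);
translate([0, 260, 193]) cube([886, 260, 193]);
translate([0, 520, 386]) cube([886, 260, 193]);
translate([0, 780, 579]) cube([886, 260, 193]);
translate([0, 1040, 772]) cube([886, 260, 193]);
translate([0, 1300, 965]) cube([886, 260, 193]);
translate([0, 1560, 1158]) cube([886, 260, 193]);
translate([0, 1820, 1351]) cube([886, 260, 193]);
translate([0, 2080, 1544]) cube([886, 260, 193]);


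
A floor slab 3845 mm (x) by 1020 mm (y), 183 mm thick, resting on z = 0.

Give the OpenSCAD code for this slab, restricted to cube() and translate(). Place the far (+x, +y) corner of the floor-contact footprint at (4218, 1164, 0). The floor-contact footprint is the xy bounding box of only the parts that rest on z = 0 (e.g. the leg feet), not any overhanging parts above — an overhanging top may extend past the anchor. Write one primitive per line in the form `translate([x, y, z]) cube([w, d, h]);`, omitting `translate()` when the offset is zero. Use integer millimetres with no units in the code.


translate([373, 144, 0]) cube([3845, 1020, 183]);


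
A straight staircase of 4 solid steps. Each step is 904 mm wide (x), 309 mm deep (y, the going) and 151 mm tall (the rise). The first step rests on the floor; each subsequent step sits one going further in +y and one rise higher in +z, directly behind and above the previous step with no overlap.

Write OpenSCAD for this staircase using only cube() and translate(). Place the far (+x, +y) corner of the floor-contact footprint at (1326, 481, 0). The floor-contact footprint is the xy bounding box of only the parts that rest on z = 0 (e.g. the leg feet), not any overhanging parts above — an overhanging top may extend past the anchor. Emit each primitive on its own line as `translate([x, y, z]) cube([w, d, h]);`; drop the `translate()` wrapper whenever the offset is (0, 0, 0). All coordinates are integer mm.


translate([422, 172, 0]) cube([904, 309, 151]);
translate([422, 481, 151]) cube([904, 309, 151]);
translate([422, 790, 302]) cube([904, 309, 151]);
translate([422, 1099, 453]) cube([904, 309, 151]);


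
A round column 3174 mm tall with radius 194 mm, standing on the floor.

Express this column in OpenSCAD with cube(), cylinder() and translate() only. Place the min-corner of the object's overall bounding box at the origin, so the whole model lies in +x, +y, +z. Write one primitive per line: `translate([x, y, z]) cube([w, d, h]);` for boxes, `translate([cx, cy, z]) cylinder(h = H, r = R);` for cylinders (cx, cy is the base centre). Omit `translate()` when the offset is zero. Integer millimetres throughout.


translate([194, 194, 0]) cylinder(h = 3174, r = 194);


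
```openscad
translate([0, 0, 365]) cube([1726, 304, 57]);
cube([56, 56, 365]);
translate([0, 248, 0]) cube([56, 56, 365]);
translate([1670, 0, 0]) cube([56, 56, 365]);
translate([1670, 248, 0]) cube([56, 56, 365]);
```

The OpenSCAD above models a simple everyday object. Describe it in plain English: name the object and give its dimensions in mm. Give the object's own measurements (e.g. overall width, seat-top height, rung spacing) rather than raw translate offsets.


A bench: a 1726×304 mm seat slab, 57 mm thick, top at z = 422 mm, on four 56×56 mm square legs flush with the seat corners and standing on z = 0.


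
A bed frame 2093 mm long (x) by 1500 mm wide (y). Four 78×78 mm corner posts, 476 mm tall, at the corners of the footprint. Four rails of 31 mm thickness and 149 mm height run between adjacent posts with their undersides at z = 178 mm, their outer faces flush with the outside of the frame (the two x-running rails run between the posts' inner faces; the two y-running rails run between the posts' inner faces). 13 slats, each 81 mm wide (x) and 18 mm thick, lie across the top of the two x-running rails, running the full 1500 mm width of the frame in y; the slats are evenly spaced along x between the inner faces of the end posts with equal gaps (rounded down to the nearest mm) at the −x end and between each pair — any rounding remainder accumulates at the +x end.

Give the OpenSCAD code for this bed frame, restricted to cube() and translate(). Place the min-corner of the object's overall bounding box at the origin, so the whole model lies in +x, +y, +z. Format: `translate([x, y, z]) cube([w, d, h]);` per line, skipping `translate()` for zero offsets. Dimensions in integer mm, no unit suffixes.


cube([78, 78, 476]);
translate([0, 1422, 0]) cube([78, 78, 476]);
translate([2015, 0, 0]) cube([78, 78, 476]);
translate([2015, 1422, 0]) cube([78, 78, 476]);
translate([78, 0, 178]) cube([1937, 31, 149]);
translate([78, 1469, 178]) cube([1937, 31, 149]);
translate([0, 78, 178]) cube([31, 1344, 149]);
translate([2062, 78, 178]) cube([31, 1344, 149]);
translate([141, 0, 327]) cube([81, 1500, 18]);
translate([285, 0, 327]) cube([81, 1500, 18]);
translate([429, 0, 327]) cube([81, 1500, 18]);
translate([573, 0, 327]) cube([81, 1500, 18]);
translate([717, 0, 327]) cube([81, 1500, 18]);
translate([861, 0, 327]) cube([81, 1500, 18]);
translate([1005, 0, 327]) cube([81, 1500, 18]);
translate([1149, 0, 327]) cube([81, 1500, 18]);
translate([1293, 0, 327]) cube([81, 1500, 18]);
translate([1437, 0, 327]) cube([81, 1500, 18]);
translate([1581, 0, 327]) cube([81, 1500, 18]);
translate([1725, 0, 327]) cube([81, 1500, 18]);
translate([1869, 0, 327]) cube([81, 1500, 18]);


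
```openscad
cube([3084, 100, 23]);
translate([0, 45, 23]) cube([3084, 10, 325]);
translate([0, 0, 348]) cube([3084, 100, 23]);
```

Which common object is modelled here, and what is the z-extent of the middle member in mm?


An I-beam. The web height is 325 mm.

Two wide flanges with a thin centred web — an I-beam. Overall 371 mm minus two 23 mm flanges gives a web of 371 − 2·23 = 325 mm.


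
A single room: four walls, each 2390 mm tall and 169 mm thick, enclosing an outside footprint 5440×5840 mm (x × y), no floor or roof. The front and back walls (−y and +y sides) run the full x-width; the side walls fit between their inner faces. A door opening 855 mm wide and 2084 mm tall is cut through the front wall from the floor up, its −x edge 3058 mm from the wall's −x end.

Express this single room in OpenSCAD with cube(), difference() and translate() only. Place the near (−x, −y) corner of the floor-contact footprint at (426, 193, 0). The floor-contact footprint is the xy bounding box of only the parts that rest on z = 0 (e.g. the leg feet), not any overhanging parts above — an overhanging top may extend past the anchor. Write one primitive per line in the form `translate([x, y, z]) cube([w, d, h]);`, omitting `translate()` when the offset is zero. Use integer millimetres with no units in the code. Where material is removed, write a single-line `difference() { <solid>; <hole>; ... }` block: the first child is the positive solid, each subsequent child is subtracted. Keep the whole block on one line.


difference() { translate([426, 193, 0]) cube([5440, 169, 2390]); translate([3484, 193, 0]) cube([855, 169, 2084]); }
translate([426, 5864, 0]) cube([5440, 169, 2390]);
translate([426, 362, 0]) cube([169, 5502, 2390]);
translate([5697, 362, 0]) cube([169, 5502, 2390]);


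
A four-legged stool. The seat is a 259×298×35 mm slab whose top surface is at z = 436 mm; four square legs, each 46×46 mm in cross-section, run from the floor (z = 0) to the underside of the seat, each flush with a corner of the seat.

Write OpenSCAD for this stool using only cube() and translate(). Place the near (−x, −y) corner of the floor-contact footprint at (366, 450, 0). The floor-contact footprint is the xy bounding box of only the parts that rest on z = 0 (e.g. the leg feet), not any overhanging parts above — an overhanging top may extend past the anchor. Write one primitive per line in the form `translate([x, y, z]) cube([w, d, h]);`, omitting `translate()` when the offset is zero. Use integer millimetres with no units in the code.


translate([366, 450, 401]) cube([259, 298, 35]);
translate([366, 450, 0]) cube([46, 46, 401]);
translate([579, 450, 0]) cube([46, 46, 401]);
translate([366, 702, 0]) cube([46, 46, 401]);
translate([579, 702, 0]) cube([46, 46, 401]);


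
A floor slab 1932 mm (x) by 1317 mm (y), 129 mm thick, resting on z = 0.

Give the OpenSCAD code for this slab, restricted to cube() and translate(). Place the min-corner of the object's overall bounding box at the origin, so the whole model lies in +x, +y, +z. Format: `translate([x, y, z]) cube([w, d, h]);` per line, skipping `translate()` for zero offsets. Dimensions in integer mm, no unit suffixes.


cube([1932, 1317, 129]);


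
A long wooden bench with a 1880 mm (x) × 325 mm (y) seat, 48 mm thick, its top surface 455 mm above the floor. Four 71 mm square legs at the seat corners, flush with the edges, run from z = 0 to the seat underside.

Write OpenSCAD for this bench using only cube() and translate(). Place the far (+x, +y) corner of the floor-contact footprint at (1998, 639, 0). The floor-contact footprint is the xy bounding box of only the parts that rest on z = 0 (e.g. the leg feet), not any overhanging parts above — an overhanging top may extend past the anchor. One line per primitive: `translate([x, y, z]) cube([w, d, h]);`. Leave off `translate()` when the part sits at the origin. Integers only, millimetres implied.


translate([118, 314, 407]) cube([1880, 325, 48]);
translate([118, 314, 0]) cube([71, 71, 407]);
translate([118, 568, 0]) cube([71, 71, 407]);
translate([1927, 314, 0]) cube([71, 71, 407]);
translate([1927, 568, 0]) cube([71, 71, 407]);


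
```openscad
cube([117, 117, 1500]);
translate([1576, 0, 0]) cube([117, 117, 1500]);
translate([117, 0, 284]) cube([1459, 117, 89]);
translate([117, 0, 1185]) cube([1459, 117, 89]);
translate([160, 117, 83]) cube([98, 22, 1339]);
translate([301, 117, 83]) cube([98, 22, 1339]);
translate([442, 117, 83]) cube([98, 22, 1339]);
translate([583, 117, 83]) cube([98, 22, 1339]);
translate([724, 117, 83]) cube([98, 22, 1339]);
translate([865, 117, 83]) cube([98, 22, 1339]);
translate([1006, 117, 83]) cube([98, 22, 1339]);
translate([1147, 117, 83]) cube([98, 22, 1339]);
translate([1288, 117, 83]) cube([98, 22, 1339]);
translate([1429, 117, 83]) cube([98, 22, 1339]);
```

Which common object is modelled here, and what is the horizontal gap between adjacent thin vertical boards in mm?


A fence section. The picket gap is 43 mm.

Two posts, two rails, 10 pickets — a fence section. Span 1459 mm holds 10 pickets of 98 mm with 11 equal gaps: ⌊(1459 − 10·98) / 11⌋ = 43 mm.


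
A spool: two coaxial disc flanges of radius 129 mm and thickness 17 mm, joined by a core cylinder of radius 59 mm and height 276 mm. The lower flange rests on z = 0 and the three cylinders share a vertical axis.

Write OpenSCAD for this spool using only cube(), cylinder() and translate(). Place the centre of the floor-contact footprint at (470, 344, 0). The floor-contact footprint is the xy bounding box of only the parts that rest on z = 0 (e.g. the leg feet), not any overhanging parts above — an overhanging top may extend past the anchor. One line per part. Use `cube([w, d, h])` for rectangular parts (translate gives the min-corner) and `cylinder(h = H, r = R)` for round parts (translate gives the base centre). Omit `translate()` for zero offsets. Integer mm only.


translate([470, 344, 0]) cylinder(h = 17, r = 129);
translate([470, 344, 17]) cylinder(h = 276, r = 59);
translate([470, 344, 293]) cylinder(h = 17, r = 129);


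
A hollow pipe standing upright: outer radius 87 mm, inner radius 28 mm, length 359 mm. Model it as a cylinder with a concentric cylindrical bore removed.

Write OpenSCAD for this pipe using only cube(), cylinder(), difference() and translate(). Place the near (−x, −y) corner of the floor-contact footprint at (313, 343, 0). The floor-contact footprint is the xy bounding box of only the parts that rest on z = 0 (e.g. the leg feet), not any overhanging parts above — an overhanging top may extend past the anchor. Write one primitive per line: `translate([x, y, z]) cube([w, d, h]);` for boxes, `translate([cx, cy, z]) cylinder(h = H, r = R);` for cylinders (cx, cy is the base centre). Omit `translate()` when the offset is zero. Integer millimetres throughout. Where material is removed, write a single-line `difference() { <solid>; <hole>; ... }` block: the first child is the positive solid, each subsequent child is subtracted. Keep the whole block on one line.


difference() { translate([400, 430, 0]) cylinder(h = 359, r = 87); translate([400, 430, 0]) cylinder(h = 359, r = 28); }


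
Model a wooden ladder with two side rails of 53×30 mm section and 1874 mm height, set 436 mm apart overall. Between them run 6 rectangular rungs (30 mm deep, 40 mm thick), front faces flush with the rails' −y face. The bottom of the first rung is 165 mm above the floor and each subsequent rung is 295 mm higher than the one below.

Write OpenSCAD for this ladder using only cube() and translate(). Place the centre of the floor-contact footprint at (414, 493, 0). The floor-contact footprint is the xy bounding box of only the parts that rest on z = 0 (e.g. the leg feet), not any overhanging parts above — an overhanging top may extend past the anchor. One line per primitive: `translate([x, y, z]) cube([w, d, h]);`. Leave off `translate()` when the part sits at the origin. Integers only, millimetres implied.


// rung span = 436 - 2*53 = 330
// rung[k] z = 165 + k*295
translate([196, 478, 0]) cube([53, 30, 1874]);
translate([579, 478, 0]) cube([53, 30, 1874]);
translate([249, 478, 165]) cube([330, 30, 40]);
translate([249, 478, 460]) cube([330, 30, 40]);
translate([249, 478, 755]) cube([330, 30, 40]);
translate([249, 478, 1050]) cube([330, 30, 40]);
translate([249, 478, 1345]) cube([330, 30, 40]);
translate([249, 478, 1640]) cube([330, 30, 40]);


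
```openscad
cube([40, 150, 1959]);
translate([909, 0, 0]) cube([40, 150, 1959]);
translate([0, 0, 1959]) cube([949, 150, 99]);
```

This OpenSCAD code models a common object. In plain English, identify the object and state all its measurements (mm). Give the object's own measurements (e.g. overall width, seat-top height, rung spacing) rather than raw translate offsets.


A door frame. The clear opening is 869 mm wide and 1959 mm high. Two 40 mm wide jambs, 150 mm deep, stand either side of the opening from the floor to the top of the opening. A 99 mm thick head sits across the top of both jambs, spanning the full outside width of the frame.


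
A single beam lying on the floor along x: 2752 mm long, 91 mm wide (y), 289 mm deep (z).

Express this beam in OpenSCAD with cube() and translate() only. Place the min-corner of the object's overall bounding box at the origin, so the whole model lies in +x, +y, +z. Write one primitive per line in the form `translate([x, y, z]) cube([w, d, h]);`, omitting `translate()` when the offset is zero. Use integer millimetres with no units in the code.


cube([2752, 91, 289]);


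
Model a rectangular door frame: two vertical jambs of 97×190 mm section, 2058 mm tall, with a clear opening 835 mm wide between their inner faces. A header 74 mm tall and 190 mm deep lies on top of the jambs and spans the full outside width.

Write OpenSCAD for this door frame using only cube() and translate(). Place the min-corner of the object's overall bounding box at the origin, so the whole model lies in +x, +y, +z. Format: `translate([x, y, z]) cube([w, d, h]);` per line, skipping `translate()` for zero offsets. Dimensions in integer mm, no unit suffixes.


cube([97, 190, 2058]);
translate([932, 0, 0]) cube([97, 190, 2058]);
translate([0, 0, 2058]) cube([1029, 190, 74]);


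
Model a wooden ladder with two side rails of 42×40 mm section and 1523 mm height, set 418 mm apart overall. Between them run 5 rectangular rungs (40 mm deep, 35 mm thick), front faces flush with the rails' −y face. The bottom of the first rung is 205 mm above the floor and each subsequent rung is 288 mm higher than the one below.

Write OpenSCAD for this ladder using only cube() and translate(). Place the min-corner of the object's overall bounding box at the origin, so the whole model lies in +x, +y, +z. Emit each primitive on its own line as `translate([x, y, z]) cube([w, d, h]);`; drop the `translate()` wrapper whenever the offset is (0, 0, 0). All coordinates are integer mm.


cube([42, 40, 1523]);
translate([376, 0, 0]) cube([42, 40, 1523]);
translate([42, 0, 205]) cube([334, 40, 35]);
translate([42, 0, 493]) cube([334, 40, 35]);
translate([42, 0, 781]) cube([334, 40, 35]);
translate([42, 0, 1069]) cube([334, 40, 35]);
translate([42, 0, 1357]) cube([334, 40, 35]);


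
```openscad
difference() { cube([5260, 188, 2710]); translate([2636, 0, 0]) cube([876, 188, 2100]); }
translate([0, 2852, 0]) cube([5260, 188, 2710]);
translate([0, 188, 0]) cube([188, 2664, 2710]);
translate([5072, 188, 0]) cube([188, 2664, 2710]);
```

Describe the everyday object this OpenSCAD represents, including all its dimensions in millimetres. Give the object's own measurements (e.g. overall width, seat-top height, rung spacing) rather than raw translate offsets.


A single room: four walls, each 2710 mm tall and 188 mm thick, enclosing an outside footprint 5260×3040 mm (x × y), no floor or roof. The front and back walls (−y and +y sides) run the full x-width; the side walls fit between their inner faces. A door opening 876 mm wide and 2100 mm tall is cut through the front wall from the floor up, its −x edge 2636 mm from the wall's −x end.


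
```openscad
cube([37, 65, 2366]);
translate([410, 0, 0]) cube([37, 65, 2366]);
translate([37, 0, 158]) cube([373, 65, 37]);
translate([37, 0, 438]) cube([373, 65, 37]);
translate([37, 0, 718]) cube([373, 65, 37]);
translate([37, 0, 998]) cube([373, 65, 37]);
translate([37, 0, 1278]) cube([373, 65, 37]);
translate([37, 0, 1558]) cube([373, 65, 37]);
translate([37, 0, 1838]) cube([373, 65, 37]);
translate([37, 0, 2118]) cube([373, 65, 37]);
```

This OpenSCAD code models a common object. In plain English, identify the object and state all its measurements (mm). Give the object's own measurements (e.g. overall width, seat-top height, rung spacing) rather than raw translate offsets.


A straight ladder. Two 37×65 mm vertical rails, 2366 mm tall, stand 447 mm apart (outside-to-outside) with their front faces coplanar on the −y side. 8 rungs, each 65 mm deep and 37 mm tall, span between the inner faces of the rails, front faces flush with the rails. The lowest rung's underside is at z = 158 mm and rungs are spaced 280 mm apart (underside to underside).


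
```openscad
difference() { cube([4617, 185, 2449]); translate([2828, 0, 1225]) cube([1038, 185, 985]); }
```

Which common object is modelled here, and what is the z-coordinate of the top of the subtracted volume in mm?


A wall with a window opening. The window head height is 2210 mm.

A wall with a rectangular opening subtracted — a window. Sill at z = 1225, opening 985 mm tall, so the head is at 1225 + 985 = 2210 mm.
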